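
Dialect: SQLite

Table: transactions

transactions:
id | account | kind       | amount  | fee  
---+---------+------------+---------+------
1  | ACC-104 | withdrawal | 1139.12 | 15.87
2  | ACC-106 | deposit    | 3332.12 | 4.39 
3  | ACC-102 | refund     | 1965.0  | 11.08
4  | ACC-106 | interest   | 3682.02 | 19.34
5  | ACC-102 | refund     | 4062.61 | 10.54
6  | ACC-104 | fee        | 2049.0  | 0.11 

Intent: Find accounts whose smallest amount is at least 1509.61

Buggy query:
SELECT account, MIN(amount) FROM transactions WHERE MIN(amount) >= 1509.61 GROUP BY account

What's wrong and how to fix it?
Bug: MIN() in WHERE is a misuse of aggregate

Fix: Use HAVING for the per-group MIN condition

Corrected query:
SELECT account, MIN(amount) FROM transactions GROUP BY account HAVING MIN(amount) >= 1509.61

Result:
account | MIN(amount)
--------+------------
ACC-102 | 1965       
ACC-106 | 3332.12    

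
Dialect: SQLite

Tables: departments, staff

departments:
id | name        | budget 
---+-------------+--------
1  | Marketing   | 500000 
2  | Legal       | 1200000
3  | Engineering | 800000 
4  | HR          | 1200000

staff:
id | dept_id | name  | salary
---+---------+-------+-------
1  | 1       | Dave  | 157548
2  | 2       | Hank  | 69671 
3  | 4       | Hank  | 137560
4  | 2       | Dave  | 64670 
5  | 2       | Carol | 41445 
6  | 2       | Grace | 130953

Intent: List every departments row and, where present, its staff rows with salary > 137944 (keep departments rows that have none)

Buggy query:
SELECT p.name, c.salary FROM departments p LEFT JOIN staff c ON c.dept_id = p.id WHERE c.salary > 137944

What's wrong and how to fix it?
Bug: Filtering c.salary in WHERE discards the NULL rows produced by LEFT JOIN, turning it into an inner join

Fix: Move the right-table condition into the ON clause so unmatched parents are kept

Corrected query:
SELECT p.name, c.salary FROM departments p LEFT JOIN staff c ON c.dept_id = p.id AND c.salary > 137944

Result:
name        | salary
------------+-------
Marketing   | 157548
Legal       | NULL  
Engineering | NULL  
HR          | NULL  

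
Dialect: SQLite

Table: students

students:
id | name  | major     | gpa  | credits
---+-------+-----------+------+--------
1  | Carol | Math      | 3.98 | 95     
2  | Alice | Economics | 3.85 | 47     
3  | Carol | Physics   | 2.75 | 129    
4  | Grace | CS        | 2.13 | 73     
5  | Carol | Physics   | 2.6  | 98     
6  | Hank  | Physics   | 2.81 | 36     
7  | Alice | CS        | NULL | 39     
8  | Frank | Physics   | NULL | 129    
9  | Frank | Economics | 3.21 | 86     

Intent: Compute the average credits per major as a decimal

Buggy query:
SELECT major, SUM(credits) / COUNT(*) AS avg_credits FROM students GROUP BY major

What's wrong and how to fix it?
Bug: SUM(credits) and COUNT(*) are both integers; the division truncates the fractional part

Fix: Multiply by 1.0 (or CAST to REAL) to force floating-point division

Corrected query:
SELECT major, SUM(credits) * 1.0 / COUNT(*) AS avg_credits FROM students GROUP BY major

Result:
major     | avg_credits
----------+------------
CS        | 56         
Economics | 66.5       
Math      | 95         
Physics   | 98         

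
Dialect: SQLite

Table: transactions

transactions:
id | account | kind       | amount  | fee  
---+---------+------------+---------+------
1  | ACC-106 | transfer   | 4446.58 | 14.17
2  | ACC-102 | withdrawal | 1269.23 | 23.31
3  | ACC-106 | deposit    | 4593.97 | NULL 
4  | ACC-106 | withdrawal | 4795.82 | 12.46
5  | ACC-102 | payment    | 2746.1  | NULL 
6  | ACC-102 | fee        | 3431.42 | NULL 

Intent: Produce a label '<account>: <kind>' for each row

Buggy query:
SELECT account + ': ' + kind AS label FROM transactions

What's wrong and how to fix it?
Bug: SQLite uses || for string concatenation; + coerces text to numbers (yielding 0)

Fix: Use the || operator for string concatenation

Corrected query:
SELECT account || ': ' || kind AS label FROM transactions

Result:
label              
-------------------
ACC-106: transfer  
ACC-102: withdrawal
ACC-106: deposit   
ACC-106: withdrawal
ACC-102: payment   
ACC-102: fee       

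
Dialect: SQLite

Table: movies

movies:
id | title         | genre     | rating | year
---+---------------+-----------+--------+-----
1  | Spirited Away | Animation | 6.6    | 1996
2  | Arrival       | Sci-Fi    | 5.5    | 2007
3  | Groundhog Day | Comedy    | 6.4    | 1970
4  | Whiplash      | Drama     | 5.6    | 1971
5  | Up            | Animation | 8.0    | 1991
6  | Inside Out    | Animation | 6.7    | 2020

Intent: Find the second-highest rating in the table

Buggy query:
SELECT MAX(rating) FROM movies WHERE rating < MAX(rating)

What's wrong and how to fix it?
Bug: The inner MAX is an aggregate inside WHERE, which is not allowed

Fix: Put the inner MAX in a scalar subquery

Corrected query:
SELECT MAX(rating) FROM movies WHERE rating < (SELECT MAX(rating) FROM movies)

Result:
MAX(rating)
-----------
6.7        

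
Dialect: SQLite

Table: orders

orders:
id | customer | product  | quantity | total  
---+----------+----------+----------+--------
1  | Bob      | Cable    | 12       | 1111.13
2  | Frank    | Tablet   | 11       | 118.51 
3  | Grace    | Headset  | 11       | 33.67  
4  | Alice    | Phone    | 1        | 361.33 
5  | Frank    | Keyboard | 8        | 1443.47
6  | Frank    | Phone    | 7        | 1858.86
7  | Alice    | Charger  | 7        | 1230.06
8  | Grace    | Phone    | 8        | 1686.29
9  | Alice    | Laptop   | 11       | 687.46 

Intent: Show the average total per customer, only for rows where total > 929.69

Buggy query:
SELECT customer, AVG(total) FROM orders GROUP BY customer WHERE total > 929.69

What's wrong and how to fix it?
Bug: WHERE cannot follow GROUP BY

Fix: Move the WHERE clause before GROUP BY

Corrected query:
SELECT customer, AVG(total) FROM orders WHERE total > 929.69 GROUP BY customer

Result:
customer | AVG(total)
---------+-----------
Alice    | 1230.06   
Bob      | 1111.13   
Frank    | 1651.165  
Grace    | 1686.29   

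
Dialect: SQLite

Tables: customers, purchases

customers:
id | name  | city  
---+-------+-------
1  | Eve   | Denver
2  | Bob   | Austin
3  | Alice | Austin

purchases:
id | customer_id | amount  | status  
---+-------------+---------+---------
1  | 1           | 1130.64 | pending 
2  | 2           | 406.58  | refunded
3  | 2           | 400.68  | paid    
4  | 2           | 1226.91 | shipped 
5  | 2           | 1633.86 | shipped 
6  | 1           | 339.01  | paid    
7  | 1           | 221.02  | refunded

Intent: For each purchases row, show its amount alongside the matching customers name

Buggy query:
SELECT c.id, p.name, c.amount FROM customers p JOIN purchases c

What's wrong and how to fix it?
Bug: Missing join condition: each purchases row is matched to all customers rows instead of just its own

Fix: Specify the join condition linking the foreign key to the parent id

Corrected query:
SELECT c.id, p.name, c.amount FROM customers p JOIN purchases c ON c.customer_id = p.id

Result:
id | name | amount 
---+------+--------
1  | Eve  | 1130.64
2  | Bob  | 406.58 
3  | Bob  | 400.68 
4  | Bob  | 1226.91
5  | Bob  | 1633.86
6  | Eve  | 339.01 
7  | Eve  | 221.02 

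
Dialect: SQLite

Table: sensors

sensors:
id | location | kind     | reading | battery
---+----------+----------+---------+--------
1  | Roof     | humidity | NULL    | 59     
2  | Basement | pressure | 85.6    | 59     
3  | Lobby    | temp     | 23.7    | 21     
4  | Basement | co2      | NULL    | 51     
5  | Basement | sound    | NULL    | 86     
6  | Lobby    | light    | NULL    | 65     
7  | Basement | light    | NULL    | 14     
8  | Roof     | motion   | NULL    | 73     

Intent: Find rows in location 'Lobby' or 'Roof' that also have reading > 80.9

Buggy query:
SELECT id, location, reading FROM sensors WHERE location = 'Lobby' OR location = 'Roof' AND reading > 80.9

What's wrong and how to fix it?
Bug: AND binds tighter than OR, so this parses as location = 'Lobby' OR (location = 'Roof' AND reading > 80.9)

Fix: Group the OR with parentheses (or use IN), then AND the threshold

Corrected query:
SELECT id, location, reading FROM sensors WHERE (location = 'Lobby' OR location = 'Roof') AND reading > 80.9

Result:
(no rows)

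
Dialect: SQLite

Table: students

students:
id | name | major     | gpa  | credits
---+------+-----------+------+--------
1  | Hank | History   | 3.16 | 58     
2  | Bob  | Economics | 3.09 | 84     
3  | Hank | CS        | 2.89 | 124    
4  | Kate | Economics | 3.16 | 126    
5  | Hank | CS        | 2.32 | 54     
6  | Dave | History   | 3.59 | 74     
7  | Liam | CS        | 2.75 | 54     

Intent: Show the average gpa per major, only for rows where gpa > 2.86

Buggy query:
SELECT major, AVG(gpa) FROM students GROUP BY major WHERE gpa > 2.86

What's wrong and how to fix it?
Bug: WHERE cannot follow GROUP BY

Fix: Place WHERE between FROM and GROUP BY

Corrected query:
SELECT major, AVG(gpa) FROM students WHERE gpa > 2.86 GROUP BY major

Result:
major     | AVG(gpa)
----------+---------
CS        | 2.89    
Economics | 3.125   
History   | 3.375   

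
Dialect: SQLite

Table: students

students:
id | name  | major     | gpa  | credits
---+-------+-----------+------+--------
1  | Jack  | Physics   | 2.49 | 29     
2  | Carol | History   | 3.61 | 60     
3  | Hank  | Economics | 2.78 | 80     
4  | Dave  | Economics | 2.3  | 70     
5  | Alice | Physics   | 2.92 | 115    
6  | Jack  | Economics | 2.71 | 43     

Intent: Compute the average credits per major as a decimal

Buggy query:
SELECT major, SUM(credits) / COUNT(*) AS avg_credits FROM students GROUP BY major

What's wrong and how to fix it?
Bug: Both operands are integers, so '/' performs integer division and truncates

Fix: Multiply by 1.0 (or CAST to REAL) to force floating-point division

Corrected query:
SELECT major, SUM(credits) * 1.0 / COUNT(*) AS avg_credits FROM students GROUP BY major

Result:
major     | avg_credits
----------+------------
Economics | 64.333333  
History   | 60         
Physics   | 72         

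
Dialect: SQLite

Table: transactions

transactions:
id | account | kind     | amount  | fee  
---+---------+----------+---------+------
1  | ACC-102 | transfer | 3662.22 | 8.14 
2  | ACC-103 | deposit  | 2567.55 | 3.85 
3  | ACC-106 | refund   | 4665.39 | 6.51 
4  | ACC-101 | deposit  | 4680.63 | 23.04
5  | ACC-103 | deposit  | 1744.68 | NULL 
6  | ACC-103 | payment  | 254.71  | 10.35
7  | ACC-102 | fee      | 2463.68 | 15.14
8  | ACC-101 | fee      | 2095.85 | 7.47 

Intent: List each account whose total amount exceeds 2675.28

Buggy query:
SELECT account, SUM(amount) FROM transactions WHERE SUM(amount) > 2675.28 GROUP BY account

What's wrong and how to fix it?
Bug: WHERE runs before GROUP BY, so aggregates aren't available there

Fix: Move the aggregate condition to a HAVING clause

Corrected query:
SELECT account, SUM(amount) FROM transactions GROUP BY account HAVING SUM(amount) > 2675.28

Result:
account | SUM(amount)
--------+------------
ACC-101 | 6776.48    
ACC-102 | 6125.9     
ACC-103 | 4566.94    
ACC-106 | 4665.39    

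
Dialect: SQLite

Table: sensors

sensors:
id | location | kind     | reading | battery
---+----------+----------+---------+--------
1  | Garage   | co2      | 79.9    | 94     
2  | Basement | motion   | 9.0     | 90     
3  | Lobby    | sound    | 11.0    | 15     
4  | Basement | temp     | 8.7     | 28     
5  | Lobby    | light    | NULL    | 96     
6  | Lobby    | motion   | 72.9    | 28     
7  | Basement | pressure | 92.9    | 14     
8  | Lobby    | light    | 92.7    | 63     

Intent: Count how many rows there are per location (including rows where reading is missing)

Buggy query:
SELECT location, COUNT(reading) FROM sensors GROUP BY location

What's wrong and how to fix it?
Bug: COUNT(reading) skips NULLs, so groups with missing reading are undercounted

Fix: Replace COUNT(reading) with COUNT(*)

Corrected query:
SELECT location, COUNT(*) FROM sensors GROUP BY location

Result:
location | COUNT(*)
---------+---------
Basement | 3       
Garage   | 1       
Lobby    | 4       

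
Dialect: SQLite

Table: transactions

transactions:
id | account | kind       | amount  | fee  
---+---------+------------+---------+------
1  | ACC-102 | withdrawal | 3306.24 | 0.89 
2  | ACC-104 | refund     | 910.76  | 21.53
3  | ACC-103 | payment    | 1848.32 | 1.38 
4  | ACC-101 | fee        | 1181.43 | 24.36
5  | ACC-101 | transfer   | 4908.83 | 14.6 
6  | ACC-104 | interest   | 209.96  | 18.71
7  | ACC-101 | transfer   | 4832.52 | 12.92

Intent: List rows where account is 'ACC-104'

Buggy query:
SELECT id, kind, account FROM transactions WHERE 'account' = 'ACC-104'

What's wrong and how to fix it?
Bug: 'account' in single quotes is a string literal, not the column; the comparison is literal-vs-literal and never true

Fix: Remove the quotes around the column name (or use double quotes for an identifier)

Corrected query:
SELECT id, kind, account FROM transactions WHERE account = 'ACC-104'

Result:
id | kind     | account
---+----------+--------
2  | refund   | ACC-104
6  | interest | ACC-104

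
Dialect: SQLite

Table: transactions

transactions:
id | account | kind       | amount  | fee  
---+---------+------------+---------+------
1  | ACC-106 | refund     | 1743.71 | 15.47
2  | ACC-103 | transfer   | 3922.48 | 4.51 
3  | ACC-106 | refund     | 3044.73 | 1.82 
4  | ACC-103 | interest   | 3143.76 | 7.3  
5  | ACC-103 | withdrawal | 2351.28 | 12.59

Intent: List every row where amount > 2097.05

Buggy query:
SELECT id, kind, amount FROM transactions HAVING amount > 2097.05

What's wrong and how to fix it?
Bug: HAVING filters the output of aggregation, but this query has no GROUP BY and no aggregate functions, so SQLite rejects it (HAVING clause on a non-aggregate query); the condition here is per row

Fix: Use WHERE for row-level filtering

Corrected query:
SELECT id, kind, amount FROM transactions WHERE amount > 2097.05

Result:
id | kind       | amount 
---+------------+--------
2  | transfer   | 3922.48
3  | refund     | 3044.73
4  | interest   | 3143.76
5  | withdrawal | 2351.28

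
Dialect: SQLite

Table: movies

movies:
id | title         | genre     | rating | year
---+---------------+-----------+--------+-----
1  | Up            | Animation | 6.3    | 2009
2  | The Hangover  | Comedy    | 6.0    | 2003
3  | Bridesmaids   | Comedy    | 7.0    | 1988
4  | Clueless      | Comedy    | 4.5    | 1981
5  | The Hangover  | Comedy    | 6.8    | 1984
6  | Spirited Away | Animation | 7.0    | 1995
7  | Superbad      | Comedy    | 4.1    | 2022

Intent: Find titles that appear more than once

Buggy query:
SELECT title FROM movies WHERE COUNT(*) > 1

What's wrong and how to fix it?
Bug: WHERE can't reference COUNT(*); aggregates are computed after WHERE

Fix: Group first, then use HAVING for the count condition

Corrected query:
SELECT title FROM movies GROUP BY title HAVING COUNT(*) > 1

Result:
title       
------------
The Hangover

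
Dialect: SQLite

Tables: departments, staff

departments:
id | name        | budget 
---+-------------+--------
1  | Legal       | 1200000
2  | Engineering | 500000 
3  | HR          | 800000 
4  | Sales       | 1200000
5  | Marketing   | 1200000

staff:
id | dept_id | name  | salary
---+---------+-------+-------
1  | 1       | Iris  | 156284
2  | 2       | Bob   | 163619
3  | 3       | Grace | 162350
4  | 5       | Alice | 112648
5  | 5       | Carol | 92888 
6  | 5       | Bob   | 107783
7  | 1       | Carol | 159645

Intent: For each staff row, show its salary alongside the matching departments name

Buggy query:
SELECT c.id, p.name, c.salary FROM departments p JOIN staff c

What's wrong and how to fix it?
Bug: Missing join condition: each staff row is matched to all departments rows instead of just its own

Fix: Specify the join condition linking the foreign key to the parent id

Corrected query:
SELECT c.id, p.name, c.salary FROM departments p JOIN staff c ON c.dept_id = p.id

Result:
id | name        | salary
---+-------------+-------
1  | Legal       | 156284
2  | Engineering | 163619
3  | HR          | 162350
4  | Marketing   | 112648
5  | Marketing   | 92888 
6  | Marketing   | 107783
7  | Legal       | 159645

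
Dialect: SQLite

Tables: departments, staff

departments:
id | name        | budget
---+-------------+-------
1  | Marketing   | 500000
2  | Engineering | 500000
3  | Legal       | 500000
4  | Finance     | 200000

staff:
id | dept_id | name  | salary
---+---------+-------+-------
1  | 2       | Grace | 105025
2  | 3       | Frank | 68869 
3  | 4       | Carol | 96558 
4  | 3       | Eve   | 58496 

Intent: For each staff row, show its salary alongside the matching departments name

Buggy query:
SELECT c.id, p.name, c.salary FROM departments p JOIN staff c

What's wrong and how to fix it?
Bug: JOIN with no ON clause produces a cartesian product; every staff row pairs with every departments row

Fix: Add ON c.dept_id = p.id to the JOIN

Corrected query:
SELECT c.id, p.name, c.salary FROM departments p JOIN staff c ON c.dept_id = p.id

Result:
id | name        | salary
---+-------------+-------
1  | Engineering | 105025
2  | Legal       | 68869 
3  | Finance     | 96558 
4  | Legal       | 58496 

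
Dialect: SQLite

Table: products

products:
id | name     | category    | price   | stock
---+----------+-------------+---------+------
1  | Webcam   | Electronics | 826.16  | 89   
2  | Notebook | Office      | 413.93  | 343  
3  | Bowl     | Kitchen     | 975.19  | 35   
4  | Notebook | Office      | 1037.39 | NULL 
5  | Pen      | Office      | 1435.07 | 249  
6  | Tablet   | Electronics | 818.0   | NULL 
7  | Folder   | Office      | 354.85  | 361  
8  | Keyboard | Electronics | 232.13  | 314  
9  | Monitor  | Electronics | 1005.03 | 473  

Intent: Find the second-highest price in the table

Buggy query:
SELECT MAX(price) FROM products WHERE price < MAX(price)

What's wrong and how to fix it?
Bug: MAX(price) on the right of the comparison is an aggregate-in-WHERE error

Fix: Compute the overall MAX in a subquery, then take MAX of rows below it

Corrected query:
SELECT MAX(price) FROM products WHERE price < (SELECT MAX(price) FROM products)

Result:
MAX(price)
----------
1037.39   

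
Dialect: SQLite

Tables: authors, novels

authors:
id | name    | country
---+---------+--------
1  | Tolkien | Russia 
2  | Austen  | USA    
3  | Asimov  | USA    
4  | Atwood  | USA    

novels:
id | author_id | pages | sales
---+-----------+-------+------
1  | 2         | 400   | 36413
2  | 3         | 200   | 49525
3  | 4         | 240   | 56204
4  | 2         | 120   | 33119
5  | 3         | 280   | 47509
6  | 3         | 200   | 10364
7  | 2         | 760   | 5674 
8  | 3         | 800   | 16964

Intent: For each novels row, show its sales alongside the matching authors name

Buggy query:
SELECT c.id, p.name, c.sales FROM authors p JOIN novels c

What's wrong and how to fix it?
Bug: JOIN with no ON clause produces a cartesian product; every novels row pairs with every authors row

Fix: Add ON c.author_id = p.id to the JOIN

Corrected query:
SELECT c.id, p.name, c.sales FROM authors p JOIN novels c ON c.author_id = p.id

Result:
id | name   | sales
---+--------+------
1  | Austen | 36413
2  | Asimov | 49525
3  | Atwood | 56204
4  | Austen | 33119
5  | Asimov | 47509
6  | Asimov | 10364
7  | Austen | 5674 
8  | Asimov | 16964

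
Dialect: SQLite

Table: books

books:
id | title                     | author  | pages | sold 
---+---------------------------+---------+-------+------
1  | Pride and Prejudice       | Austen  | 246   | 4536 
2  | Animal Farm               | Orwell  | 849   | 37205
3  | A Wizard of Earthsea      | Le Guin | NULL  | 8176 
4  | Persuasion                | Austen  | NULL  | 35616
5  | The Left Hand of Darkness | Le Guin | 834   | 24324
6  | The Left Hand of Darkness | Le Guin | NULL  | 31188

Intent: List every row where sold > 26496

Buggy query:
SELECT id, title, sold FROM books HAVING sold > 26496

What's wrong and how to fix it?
Bug: HAVING filters the output of aggregation, but this query has no GROUP BY and no aggregate functions, so SQLite rejects it (HAVING clause on a non-aggregate query); the condition here is per row

Fix: Replace HAVING with WHERE since the condition applies to individual rows

Corrected query:
SELECT id, title, sold FROM books WHERE sold > 26496

Result:
id | title                     | sold 
---+---------------------------+------
2  | Animal Farm               | 37205
4  | Persuasion                | 35616
6  | The Left Hand of Darkness | 31188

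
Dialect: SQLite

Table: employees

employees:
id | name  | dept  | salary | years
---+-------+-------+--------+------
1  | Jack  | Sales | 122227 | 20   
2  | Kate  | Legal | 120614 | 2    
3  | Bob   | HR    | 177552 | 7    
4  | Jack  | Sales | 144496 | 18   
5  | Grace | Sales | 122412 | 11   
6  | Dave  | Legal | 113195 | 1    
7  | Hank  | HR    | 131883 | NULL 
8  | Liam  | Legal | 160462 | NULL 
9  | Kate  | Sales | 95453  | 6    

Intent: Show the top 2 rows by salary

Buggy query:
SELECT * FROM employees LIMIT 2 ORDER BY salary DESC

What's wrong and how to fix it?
Bug: ORDER BY cannot follow LIMIT; LIMIT is the final clause

Fix: Sort with ORDER BY, then apply LIMIT

Corrected query:
SELECT * FROM employees ORDER BY salary DESC LIMIT 2

Result:
id | name | dept  | salary | years
---+------+-------+--------+------
3  | Bob  | HR    | 177552 | 7    
8  | Liam | Legal | 160462 | NULL 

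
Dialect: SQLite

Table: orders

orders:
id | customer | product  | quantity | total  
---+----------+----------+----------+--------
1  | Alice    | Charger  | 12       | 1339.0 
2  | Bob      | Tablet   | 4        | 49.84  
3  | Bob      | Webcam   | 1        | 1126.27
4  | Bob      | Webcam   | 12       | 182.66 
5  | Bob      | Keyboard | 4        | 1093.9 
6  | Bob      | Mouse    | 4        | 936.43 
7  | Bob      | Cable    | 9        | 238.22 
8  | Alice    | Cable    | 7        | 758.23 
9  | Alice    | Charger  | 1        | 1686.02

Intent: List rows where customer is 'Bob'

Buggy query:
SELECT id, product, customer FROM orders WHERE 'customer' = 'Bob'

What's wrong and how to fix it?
Bug: 'customer' in single quotes is a string literal, not the column; the comparison is literal-vs-literal and never true

Fix: Remove the quotes around the column name (or use double quotes for an identifier)

Corrected query:
SELECT id, product, customer FROM orders WHERE customer = 'Bob'

Result:
id | product  | customer
---+----------+---------
2  | Tablet   | Bob     
3  | Webcam   | Bob     
4  | Webcam   | Bob     
5  | Keyboard | Bob     
6  | Mouse    | Bob     
7  | Cable    | Bob     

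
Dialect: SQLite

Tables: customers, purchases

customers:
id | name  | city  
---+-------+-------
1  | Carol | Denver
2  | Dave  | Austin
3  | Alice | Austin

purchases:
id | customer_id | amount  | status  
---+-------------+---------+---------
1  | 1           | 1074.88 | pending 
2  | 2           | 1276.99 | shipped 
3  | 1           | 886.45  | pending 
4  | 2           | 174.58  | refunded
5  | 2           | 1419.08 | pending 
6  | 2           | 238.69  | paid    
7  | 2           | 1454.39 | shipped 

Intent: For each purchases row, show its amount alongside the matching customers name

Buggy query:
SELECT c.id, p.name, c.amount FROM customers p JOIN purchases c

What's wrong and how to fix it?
Bug: Missing join condition: each purchases row is matched to all customers rows instead of just its own

Fix: Add ON c.customer_id = p.id to the JOIN

Corrected query:
SELECT c.id, p.name, c.amount FROM customers p JOIN purchases c ON c.customer_id = p.id

Result:
id | name  | amount 
---+-------+--------
1  | Carol | 1074.88
2  | Dave  | 1276.99
3  | Carol | 886.45 
4  | Dave  | 174.58 
5  | Dave  | 1419.08
6  | Dave  | 238.69 
7  | Dave  | 1454.39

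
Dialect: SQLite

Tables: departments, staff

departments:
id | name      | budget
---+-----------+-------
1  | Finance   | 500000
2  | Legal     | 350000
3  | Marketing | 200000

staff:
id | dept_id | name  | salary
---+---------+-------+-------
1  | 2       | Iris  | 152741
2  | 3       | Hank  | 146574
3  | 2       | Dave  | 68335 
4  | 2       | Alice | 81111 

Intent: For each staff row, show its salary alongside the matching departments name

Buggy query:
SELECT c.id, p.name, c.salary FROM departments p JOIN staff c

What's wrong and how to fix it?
Bug: Missing join condition: each staff row is matched to all departments rows instead of just its own

Fix: Specify the join condition linking the foreign key to the parent id

Corrected query:
SELECT c.id, p.name, c.salary FROM departments p JOIN staff c ON c.dept_id = p.id

Result:
id | name      | salary
---+-----------+-------
1  | Legal     | 152741
2  | Marketing | 146574
3  | Legal     | 68335 
4  | Legal     | 81111 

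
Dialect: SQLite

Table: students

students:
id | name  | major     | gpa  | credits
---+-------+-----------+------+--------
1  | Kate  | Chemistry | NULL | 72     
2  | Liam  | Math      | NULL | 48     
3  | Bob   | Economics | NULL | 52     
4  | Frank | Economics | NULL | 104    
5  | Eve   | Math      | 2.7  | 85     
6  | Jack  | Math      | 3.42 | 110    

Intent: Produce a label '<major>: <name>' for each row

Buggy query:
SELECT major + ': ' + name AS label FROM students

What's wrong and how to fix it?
Bug: '+' is numeric addition; on text columns SQLite converts them to 0 instead of concatenating

Fix: Replace + with || to concatenate text

Corrected query:
SELECT major || ': ' || name AS label FROM students

Result:
label           
----------------
Chemistry: Kate 
Math: Liam      
Economics: Bob  
Economics: Frank
Math: Eve       
Math: Jack      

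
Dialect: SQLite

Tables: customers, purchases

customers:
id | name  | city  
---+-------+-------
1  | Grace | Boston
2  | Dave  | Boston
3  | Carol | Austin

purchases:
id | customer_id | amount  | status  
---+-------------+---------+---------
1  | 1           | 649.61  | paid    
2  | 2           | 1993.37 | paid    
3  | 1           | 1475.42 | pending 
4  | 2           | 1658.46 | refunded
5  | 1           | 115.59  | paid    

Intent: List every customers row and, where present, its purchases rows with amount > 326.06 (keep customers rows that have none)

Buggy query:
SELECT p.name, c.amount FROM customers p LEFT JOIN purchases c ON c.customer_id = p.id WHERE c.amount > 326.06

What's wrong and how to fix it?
Bug: Filtering c.amount in WHERE discards the NULL rows produced by LEFT JOIN, turning it into an inner join

Fix: Put 'c.amount > 326.06' in the JOIN's ON clause instead of WHERE

Corrected query:
SELECT p.name, c.amount FROM customers p LEFT JOIN purchases c ON c.customer_id = p.id AND c.amount > 326.06

Result:
name  | amount 
------+--------
Grace | 649.61 
Grace | 1475.42
Dave  | 1658.46
Dave  | 1993.37
Carol | NULL   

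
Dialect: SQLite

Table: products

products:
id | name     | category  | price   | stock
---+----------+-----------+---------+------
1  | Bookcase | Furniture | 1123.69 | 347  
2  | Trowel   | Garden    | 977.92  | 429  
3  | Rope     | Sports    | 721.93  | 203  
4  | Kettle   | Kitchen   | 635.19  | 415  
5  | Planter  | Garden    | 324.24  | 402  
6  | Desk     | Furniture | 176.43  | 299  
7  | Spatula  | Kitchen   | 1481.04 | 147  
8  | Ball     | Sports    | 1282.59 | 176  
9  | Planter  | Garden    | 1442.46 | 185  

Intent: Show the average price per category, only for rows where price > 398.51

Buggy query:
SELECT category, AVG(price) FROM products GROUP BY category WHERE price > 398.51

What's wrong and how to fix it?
Bug: WHERE cannot follow GROUP BY

Fix: Place WHERE between FROM and GROUP BY

Corrected query:
SELECT category, AVG(price) FROM products WHERE price > 398.51 GROUP BY category

Result:
category  | AVG(price)
----------+-----------
Furniture | 1123.69   
Garden    | 1210.19   
Kitchen   | 1058.115  
Sports    | 1002.26   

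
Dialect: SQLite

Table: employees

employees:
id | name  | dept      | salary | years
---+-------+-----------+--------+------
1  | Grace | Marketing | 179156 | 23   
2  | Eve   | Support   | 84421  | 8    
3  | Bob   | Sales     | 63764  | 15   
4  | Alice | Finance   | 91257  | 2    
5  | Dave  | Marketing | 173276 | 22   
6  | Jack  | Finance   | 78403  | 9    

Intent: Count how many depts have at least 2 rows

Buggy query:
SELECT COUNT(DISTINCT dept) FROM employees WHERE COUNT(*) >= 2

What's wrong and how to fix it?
Bug: COUNT(*) cannot appear in WHERE; the per-group count doesn't exist yet

Fix: Use a subquery that GROUPs and filters with HAVING, then count its rows

Corrected query:
SELECT COUNT(*) FROM (SELECT dept FROM employees GROUP BY dept HAVING COUNT(*) >= 2)

Result:
COUNT(*)
--------
2       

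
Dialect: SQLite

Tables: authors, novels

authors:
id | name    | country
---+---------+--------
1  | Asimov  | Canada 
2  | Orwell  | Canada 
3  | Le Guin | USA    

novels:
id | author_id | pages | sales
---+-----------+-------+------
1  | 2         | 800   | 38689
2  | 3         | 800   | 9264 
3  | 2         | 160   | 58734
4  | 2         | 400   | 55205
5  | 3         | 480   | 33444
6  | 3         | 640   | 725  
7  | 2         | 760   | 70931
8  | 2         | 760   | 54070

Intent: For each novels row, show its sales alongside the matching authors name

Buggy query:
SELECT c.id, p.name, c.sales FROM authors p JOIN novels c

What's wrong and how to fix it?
Bug: JOIN with no ON clause produces a cartesian product; every novels row pairs with every authors row

Fix: Specify the join condition linking the foreign key to the parent id

Corrected query:
SELECT c.id, p.name, c.sales FROM authors p JOIN novels c ON c.author_id = p.id

Result:
id | name    | sales
---+---------+------
1  | Orwell  | 38689
2  | Le Guin | 9264 
3  | Orwell  | 58734
4  | Orwell  | 55205
5  | Le Guin | 33444
6  | Le Guin | 725  
7  | Orwell  | 70931
8  | Orwell  | 54070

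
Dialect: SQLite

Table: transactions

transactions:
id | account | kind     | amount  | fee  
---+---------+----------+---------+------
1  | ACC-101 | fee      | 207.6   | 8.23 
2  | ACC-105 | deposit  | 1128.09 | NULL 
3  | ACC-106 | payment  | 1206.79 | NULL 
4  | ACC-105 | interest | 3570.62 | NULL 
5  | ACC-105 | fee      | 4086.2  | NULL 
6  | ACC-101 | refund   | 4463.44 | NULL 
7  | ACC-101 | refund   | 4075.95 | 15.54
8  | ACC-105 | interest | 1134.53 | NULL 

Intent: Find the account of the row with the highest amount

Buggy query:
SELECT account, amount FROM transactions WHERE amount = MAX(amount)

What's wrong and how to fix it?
Bug: MAX(amount) is an aggregate and cannot be used directly in WHERE

Fix: Use a subquery: WHERE amount = (SELECT MAX(amount) FROM transactions)

Corrected query:
SELECT account, amount FROM transactions WHERE amount = (SELECT MAX(amount) FROM transactions)

Result:
account | amount 
--------+--------
ACC-101 | 4463.44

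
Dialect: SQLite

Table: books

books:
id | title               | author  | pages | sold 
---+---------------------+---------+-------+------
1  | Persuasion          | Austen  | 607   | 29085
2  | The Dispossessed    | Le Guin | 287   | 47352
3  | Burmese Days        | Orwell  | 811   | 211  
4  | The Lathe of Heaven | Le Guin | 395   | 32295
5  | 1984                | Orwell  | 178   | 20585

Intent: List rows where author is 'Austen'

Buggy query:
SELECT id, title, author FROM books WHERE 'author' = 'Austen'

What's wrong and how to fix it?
Bug: 'author' in single quotes is a string literal, not the column; the comparison is literal-vs-literal and never true

Fix: Reference the column as author without single quotes

Corrected query:
SELECT id, title, author FROM books WHERE author = 'Austen'

Result:
id | title      | author
---+------------+-------
1  | Persuasion | Austen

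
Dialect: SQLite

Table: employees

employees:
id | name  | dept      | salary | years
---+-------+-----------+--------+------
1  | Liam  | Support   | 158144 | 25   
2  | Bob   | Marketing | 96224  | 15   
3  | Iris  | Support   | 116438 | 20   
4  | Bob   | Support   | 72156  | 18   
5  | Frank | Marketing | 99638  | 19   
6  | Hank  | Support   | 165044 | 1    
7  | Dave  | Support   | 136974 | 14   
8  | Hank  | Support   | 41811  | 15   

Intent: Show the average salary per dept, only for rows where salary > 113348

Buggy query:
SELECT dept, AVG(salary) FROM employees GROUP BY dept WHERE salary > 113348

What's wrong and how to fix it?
Bug: WHERE cannot follow GROUP BY

Fix: Place WHERE between FROM and GROUP BY

Corrected query:
SELECT dept, AVG(salary) FROM employees WHERE salary > 113348 GROUP BY dept

Result:
dept    | AVG(salary)
--------+------------
Support | 144150     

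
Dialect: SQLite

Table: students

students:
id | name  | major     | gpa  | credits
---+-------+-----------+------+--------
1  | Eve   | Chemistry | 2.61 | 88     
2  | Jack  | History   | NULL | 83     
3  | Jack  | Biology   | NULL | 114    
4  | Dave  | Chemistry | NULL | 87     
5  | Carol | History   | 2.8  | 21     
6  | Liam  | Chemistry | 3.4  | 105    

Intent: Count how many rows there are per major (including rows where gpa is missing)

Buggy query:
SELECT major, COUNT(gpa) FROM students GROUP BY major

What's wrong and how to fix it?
Bug: COUNT(column) counts non-NULL values only; rows with NULL gpa aren't counted

Fix: Replace COUNT(gpa) with COUNT(*)

Corrected query:
SELECT major, COUNT(*) FROM students GROUP BY major

Result:
major     | COUNT(*)
----------+---------
Biology   | 1       
Chemistry | 3       
History   | 2       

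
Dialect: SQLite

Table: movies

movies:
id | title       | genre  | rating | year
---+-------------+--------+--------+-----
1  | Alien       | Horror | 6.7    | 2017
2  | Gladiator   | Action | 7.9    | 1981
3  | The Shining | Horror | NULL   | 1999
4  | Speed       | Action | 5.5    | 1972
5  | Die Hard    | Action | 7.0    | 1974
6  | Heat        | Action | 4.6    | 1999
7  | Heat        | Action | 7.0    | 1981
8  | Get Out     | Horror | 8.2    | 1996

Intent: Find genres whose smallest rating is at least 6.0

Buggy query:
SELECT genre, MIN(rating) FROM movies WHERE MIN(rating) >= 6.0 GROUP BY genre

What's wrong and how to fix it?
Bug: Aggregates like MIN are computed per group after WHERE runs

Fix: Use HAVING for the per-group MIN condition

Corrected query:
SELECT genre, MIN(rating) FROM movies GROUP BY genre HAVING MIN(rating) >= 6.0

Result:
genre  | MIN(rating)
-------+------------
Horror | 6.7        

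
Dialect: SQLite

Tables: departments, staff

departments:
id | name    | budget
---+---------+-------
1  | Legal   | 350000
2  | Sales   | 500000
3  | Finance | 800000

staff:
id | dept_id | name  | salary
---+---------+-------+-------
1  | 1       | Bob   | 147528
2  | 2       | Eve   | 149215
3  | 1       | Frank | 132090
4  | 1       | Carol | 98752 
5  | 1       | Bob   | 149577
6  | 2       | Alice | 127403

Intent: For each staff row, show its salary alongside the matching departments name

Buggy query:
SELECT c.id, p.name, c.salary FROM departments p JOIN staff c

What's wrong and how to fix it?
Bug: JOIN with no ON clause produces a cartesian product; every staff row pairs with every departments row

Fix: Add ON c.dept_id = p.id to the JOIN

Corrected query:
SELECT c.id, p.name, c.salary FROM departments p JOIN staff c ON c.dept_id = p.id

Result:
id | name  | salary
---+-------+-------
1  | Legal | 147528
2  | Sales | 149215
3  | Legal | 132090
4  | Legal | 98752 
5  | Legal | 149577
6  | Sales | 127403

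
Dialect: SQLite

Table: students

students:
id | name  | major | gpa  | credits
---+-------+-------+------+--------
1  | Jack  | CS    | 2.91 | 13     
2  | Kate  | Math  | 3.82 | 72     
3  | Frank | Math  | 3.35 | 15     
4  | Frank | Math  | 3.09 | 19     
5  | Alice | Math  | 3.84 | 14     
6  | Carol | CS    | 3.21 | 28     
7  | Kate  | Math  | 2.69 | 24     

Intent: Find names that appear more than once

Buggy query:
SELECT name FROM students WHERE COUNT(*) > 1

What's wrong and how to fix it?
Bug: WHERE can't reference COUNT(*); aggregates are computed after WHERE

Fix: GROUP BY name, then filter groups with HAVING COUNT(*) > 1

Corrected query:
SELECT name FROM students GROUP BY name HAVING COUNT(*) > 1

Result:
name 
-----
Frank
Kate 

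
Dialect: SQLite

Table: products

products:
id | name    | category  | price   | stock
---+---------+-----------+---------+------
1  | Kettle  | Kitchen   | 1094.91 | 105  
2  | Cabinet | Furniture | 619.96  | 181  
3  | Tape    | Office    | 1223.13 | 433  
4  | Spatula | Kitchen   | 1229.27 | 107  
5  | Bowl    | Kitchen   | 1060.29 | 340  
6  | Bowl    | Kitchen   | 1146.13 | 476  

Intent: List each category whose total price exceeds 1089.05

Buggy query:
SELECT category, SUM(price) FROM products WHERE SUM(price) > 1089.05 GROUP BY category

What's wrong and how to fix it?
Bug: WHERE runs before GROUP BY, so aggregates aren't available there

Fix: Move the aggregate condition to a HAVING clause

Corrected query:
SELECT category, SUM(price) FROM products GROUP BY category HAVING SUM(price) > 1089.05

Result:
category | SUM(price)
---------+-----------
Kitchen  | 4530.6    
Office   | 1223.13   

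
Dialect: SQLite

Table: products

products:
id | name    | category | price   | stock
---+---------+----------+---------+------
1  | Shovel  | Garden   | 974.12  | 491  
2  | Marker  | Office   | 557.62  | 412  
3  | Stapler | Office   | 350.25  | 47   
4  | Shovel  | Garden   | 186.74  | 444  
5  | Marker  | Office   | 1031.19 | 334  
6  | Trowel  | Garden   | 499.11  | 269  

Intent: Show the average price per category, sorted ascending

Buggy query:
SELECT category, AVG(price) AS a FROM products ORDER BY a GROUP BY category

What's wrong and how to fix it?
Bug: GROUP BY must precede ORDER BY

Fix: Reorder: SELECT … FROM … GROUP BY … ORDER BY …

Corrected query:
SELECT category, AVG(price) AS a FROM products GROUP BY category ORDER BY a

Result:
category | a         
---------+-----------
Garden   | 553.323333
Office   | 646.353333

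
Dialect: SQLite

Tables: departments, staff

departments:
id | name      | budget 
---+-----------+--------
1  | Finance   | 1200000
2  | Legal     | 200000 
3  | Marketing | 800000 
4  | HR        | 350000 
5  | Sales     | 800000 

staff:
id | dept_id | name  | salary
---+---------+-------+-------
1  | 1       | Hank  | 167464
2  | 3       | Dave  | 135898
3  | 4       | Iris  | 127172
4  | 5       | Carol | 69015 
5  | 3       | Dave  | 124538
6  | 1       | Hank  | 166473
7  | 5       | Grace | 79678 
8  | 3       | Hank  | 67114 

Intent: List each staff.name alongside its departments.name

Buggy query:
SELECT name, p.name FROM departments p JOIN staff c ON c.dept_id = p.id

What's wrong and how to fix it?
Bug: 'name' exists in both joined tables, so the database can't tell which one is meant

Fix: Qualify the column with its table alias (c.name)

Corrected query:
SELECT c.name, p.name FROM departments p JOIN staff c ON c.dept_id = p.id

Result:
name  | name     
------+----------
Hank  | Finance  
Dave  | Marketing
Iris  | HR       
Carol | Sales    
Dave  | Marketing
Hank  | Finance  
Grace | Sales    
Hank  | Marketing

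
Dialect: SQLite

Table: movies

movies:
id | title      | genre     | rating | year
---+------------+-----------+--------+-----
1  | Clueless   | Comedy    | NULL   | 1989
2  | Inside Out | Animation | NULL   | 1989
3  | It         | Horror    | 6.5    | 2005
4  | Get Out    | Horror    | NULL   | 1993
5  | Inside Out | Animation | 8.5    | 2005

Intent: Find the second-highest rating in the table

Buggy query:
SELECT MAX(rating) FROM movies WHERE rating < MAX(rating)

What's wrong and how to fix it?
Bug: MAX(rating) on the right of the comparison is an aggregate-in-WHERE error

Fix: Compute the overall MAX in a subquery, then take MAX of rows below it

Corrected query:
SELECT MAX(rating) FROM movies WHERE rating < (SELECT MAX(rating) FROM movies)

Result:
MAX(rating)
-----------
6.5        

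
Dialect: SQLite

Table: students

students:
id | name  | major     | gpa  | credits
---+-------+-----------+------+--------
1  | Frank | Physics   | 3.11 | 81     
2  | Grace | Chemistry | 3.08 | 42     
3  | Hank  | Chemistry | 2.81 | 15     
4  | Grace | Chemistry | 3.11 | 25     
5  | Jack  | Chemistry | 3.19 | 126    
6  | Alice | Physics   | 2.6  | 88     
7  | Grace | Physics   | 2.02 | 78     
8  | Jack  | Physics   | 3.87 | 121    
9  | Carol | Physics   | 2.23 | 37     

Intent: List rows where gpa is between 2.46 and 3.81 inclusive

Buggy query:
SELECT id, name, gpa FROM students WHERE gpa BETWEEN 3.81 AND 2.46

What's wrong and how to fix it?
Bug: The bounds are reversed; BETWEEN a AND b requires a <= b to match anything

Fix: Swap the bounds so the smaller value comes first

Corrected query:
SELECT id, name, gpa FROM students WHERE gpa BETWEEN 2.46 AND 3.81

Result:
id | name  | gpa 
---+-------+-----
1  | Frank | 3.11
2  | Grace | 3.08
3  | Hank  | 2.81
4  | Grace | 3.11
5  | Jack  | 3.19
6  | Alice | 2.6 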